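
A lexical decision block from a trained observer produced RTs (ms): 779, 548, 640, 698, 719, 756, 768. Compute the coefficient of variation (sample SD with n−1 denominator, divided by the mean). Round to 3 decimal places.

0.118

n = 7, Σ = 4908, M = 701.1429
Σ(x−M)² = 41060.857; s = √(41060.857/6) = 82.7253
CV = 82.7253 / 701.1429 = 0.11799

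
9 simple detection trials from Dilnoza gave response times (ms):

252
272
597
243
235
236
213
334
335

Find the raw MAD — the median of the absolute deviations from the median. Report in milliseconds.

Sorted: 213, 235, 236, 243, 252, 272, 334, 335, 597 → median = 252
|x − 252|: 0, 20, 345, 9, 17, 16, 39, 82, 83
Sorted deviations: 0, 9, 16, 17, 20, 39, 82, 83, 345 → MAD = 20

20 ms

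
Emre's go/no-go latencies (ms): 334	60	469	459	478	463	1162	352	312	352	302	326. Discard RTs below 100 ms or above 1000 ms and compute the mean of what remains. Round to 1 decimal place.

Excluded: 60, 1162
Retained (n=10): Σ = 3847
Mean = 3847/10 = 384.7000

384.7 ms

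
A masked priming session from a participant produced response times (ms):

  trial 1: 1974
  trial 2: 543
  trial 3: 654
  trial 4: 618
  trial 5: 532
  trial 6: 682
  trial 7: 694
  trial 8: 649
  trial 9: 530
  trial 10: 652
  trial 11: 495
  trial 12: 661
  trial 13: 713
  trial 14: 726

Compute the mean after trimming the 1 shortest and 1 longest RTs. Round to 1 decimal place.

637.8 ms

Sorted: 495, 530, 532, 543, 618, 649, 652, 654, 661, 682, 694, 713, 726, 1974
Drop lowest 1 (495) and highest 1 (1974)
Remaining (n=12): Σ = 7654, mean = 7654/12 = 637.833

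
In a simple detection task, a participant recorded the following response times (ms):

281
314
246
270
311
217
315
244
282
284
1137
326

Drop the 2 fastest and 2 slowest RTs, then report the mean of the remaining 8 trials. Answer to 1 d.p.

287.9 ms

Sorted: 217, 244, 246, 270, 281, 282, 284, 311, 314, 315, 326, 1137
Drop lowest 2 (217, 244) and highest 2 (326, 1137)
Remaining (n=8): Σ = 2303, mean = 2303/8 = 287.875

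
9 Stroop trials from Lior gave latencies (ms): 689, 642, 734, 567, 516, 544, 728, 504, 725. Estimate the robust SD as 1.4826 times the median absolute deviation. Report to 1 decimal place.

127.5 ms

Sorted: 504, 516, 544, 567, 642, 689, 725, 728, 734 → median = 642
|x − 642| sorted: 0, 47, 75, 83, 86, 92, 98, 126, 138 → MAD = 86
Robust SD ≈ 1.4826 × 86 = 127.504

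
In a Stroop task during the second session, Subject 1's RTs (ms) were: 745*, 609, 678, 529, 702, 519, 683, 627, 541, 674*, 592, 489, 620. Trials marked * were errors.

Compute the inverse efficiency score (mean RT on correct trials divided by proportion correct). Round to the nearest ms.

Correct trials (n=11): 609, 678, 529, 702, 519, 683, 627, 541, 592, 489, 620
Mean correct RT = 6589/11 = 599.0000 ms
Proportion correct = 11/13
IES = 599.0000 / (11/13) = 707.909 ms

708 ms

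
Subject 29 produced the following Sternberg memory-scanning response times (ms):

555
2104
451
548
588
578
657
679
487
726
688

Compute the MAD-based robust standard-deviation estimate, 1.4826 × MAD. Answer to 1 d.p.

Sorted: 451, 487, 548, 555, 578, 588, 657, 679, 688, 726, 2104 → median = 588
|x − 588| sorted: 0, 10, 33, 40, 69, 91, 100, 101, 137, 138, 1516 → MAD = 91
Robust SD ≈ 1.4826 × 91 = 134.917

134.9 ms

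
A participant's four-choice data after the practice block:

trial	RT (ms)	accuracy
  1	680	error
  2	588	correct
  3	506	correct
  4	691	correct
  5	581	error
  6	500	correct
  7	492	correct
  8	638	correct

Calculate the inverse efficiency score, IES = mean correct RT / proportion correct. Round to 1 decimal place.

758.9 ms

Correct trials (n=6): 588, 506, 691, 500, 492, 638
Mean correct RT = 3415/6 = 569.1667 ms
Proportion correct = 6/8
IES = 569.1667 / (6/8) = 758.889 ms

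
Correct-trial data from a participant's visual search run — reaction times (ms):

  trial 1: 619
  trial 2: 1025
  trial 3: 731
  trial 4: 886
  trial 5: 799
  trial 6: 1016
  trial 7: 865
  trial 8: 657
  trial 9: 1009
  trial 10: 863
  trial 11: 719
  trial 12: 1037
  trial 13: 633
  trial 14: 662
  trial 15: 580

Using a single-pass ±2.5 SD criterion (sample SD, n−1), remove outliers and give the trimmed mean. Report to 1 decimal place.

n = 15, ΣRT = 12101, M = 806.733
Σ(x−M)² = 371906.93; s = √(371906.93/14) = 162.987
Cutoffs: 806.733 ± 2.5·162.987 → [399.3, 1214.2]
No RTs fall outside the cutoffs; all 15 retained. Mean = 12101/15 = 806.733

806.7 ms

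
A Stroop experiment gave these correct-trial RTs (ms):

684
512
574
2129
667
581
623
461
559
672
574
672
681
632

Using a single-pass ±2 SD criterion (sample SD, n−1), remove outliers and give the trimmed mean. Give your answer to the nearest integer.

607 ms

n = 14, ΣRT = 10021, M = 715.786
Σ(x−M)² = 2210638.36; s = √(2210638.36/13) = 412.370
Cutoffs: 715.786 ± 2·412.370 → [-109.0, 1540.5]
Outside: 2129 → excluded.
Retained (n=13): Σ = 7892, mean = 7892/13 = 607.077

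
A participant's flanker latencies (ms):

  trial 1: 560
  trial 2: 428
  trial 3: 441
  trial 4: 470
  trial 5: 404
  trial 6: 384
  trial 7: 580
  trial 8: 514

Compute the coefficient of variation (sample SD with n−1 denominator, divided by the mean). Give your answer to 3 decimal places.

n = 8, Σ = 3781, M = 472.6250
Σ(x−M)² = 36437.875; s = √(36437.875/7) = 72.1485
CV = 72.1485 / 472.6250 = 0.15265

0.153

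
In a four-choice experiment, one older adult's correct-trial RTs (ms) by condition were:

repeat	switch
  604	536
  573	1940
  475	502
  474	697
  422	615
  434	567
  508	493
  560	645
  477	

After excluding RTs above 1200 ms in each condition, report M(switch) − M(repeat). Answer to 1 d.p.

switch: exclude 1940
M(repeat) = 4527/9 = 503.000
M(switch) = 4055/7 = 579.286
Difference = 579.286 − 503.000 = 76.286 ms

76.3 ms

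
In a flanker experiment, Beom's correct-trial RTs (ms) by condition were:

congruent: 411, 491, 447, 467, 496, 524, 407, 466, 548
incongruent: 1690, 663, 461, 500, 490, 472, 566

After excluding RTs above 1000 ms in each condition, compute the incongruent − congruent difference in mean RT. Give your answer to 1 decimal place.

incongruent: exclude 1690
M(congruent) = 4257/9 = 473.000
M(incongruent) = 3152/6 = 525.333
Difference = 525.333 − 473.000 = 52.333 ms

52.3 ms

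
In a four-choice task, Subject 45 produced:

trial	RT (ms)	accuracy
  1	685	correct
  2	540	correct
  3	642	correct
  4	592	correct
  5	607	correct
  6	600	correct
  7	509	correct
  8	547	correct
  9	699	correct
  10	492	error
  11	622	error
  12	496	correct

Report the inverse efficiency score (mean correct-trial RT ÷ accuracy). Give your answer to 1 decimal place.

Correct trials (n=10): 685, 540, 642, 592, 607, 600, 509, 547, 699, 496
Mean correct RT = 5917/10 = 591.7000 ms
Proportion correct = 10/12
IES = 591.7000 / (10/12) = 710.040 ms

710.0 ms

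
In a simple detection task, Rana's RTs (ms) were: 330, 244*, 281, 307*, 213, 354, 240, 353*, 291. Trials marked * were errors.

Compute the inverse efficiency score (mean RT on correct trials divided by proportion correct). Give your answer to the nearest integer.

427 ms

Correct trials (n=6): 330, 281, 213, 354, 240, 291
Mean correct RT = 1709/6 = 284.8333 ms
Proportion correct = 6/9
IES = 284.8333 / (6/9) = 427.250 ms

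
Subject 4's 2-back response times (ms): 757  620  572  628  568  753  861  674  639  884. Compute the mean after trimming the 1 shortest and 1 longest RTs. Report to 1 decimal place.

Sorted: 568, 572, 620, 628, 639, 674, 753, 757, 861, 884
Drop lowest 1 (568) and highest 1 (884)
Remaining (n=8): Σ = 5504, mean = 5504/8 = 688.000

688.0 ms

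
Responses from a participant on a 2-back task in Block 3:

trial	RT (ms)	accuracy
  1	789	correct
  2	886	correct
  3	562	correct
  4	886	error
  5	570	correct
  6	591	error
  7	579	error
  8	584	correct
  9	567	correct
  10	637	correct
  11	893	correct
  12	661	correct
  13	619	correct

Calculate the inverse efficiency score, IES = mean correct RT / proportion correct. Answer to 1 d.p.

879.8 ms

Correct trials (n=10): 789, 886, 562, 570, 584, 567, 637, 893, 661, 619
Mean correct RT = 6768/10 = 676.8000 ms
Proportion correct = 10/13
IES = 676.8000 / (10/13) = 879.840 ms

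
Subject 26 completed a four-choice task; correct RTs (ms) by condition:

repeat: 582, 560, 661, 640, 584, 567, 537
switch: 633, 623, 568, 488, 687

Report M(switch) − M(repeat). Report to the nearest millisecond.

M(repeat) = 4131/7 = 590.143
M(switch) = 2999/5 = 599.800
Difference = 599.800 − 590.143 = 9.657 ms

10 ms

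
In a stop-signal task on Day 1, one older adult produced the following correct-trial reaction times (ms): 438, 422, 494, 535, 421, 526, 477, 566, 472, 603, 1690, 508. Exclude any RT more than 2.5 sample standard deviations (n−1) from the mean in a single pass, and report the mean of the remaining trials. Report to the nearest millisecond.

n = 12, ΣRT = 7152, M = 596.000
Σ(x−M)² = 1339956.00; s = √(1339956.00/11) = 349.019
Cutoffs: 596.000 ± 2.5·349.019 → [-276.5, 1468.5]
Outside: 1690 → excluded.
Retained (n=11): Σ = 5462, mean = 5462/11 = 496.545

497 ms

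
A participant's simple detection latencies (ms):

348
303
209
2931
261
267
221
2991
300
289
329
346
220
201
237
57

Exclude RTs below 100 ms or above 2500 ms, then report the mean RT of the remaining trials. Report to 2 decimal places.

271.62 ms

Excluded: 57, 2931, 2991
Retained (n=13): Σ = 3531
Mean = 3531/13 = 271.6154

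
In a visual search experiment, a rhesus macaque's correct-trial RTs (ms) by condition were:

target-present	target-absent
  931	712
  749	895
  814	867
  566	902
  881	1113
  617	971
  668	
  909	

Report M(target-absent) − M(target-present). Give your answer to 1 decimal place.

M(target-present) = 6135/8 = 766.875
M(target-absent) = 5460/6 = 910.000
Difference = 910.000 − 766.875 = 143.125 ms

143.1 ms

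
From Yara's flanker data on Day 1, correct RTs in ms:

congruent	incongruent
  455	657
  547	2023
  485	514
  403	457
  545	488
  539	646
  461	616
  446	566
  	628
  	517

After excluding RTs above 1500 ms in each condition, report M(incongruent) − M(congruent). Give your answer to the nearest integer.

incongruent: exclude 2023
M(congruent) = 3881/8 = 485.125
M(incongruent) = 5089/9 = 565.444
Difference = 565.444 − 485.125 = 80.319 ms

80 ms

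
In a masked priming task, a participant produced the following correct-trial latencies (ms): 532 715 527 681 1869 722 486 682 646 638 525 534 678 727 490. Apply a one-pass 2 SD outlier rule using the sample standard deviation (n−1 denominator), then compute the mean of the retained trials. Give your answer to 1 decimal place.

n = 15, ΣRT = 10452, M = 696.800
Σ(x−M)² = 1582004.40; s = √(1582004.40/14) = 336.155
Cutoffs: 696.800 ± 2·336.155 → [24.5, 1369.1]
Outside: 1869 → excluded.
Retained (n=14): Σ = 8583, mean = 8583/14 = 613.071

613.1 ms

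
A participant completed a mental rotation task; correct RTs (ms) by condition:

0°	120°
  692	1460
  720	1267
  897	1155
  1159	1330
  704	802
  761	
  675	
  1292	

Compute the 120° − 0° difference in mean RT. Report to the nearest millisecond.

340 ms

M(0°) = 6900/8 = 862.500
M(120°) = 6014/5 = 1202.800
Difference = 1202.800 − 862.500 = 340.300 ms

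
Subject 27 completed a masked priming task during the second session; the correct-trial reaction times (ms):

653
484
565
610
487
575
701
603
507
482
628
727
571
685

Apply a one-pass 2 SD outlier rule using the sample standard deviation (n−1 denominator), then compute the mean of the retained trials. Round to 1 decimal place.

n = 14, ΣRT = 8278, M = 591.286
Σ(x−M)² = 87682.86; s = √(87682.86/13) = 82.127
Cutoffs: 591.286 ± 2·82.127 → [427.0, 755.5]
No RTs fall outside the cutoffs; all 14 retained. Mean = 8278/14 = 591.286

591.3 ms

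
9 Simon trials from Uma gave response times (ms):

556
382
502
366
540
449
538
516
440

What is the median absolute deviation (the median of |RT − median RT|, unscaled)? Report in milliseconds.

Sorted: 366, 382, 440, 449, 502, 516, 538, 540, 556 → median = 502
|x − 502|: 54, 120, 0, 136, 38, 53, 36, 14, 62
Sorted deviations: 0, 14, 36, 38, 53, 54, 62, 120, 136 → MAD = 53

53 ms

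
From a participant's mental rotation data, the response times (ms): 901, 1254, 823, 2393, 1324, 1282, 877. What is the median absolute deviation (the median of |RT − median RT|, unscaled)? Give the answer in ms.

Sorted: 823, 877, 901, 1254, 1282, 1324, 2393 → median = 1254
|x − 1254|: 353, 0, 431, 1139, 70, 28, 377
Sorted deviations: 0, 28, 70, 353, 377, 431, 1139 → MAD = 353

353 ms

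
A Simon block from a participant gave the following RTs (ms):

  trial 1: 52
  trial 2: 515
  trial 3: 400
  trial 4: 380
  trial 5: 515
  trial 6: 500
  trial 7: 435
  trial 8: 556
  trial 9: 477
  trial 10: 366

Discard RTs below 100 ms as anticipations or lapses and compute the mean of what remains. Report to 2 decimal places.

Excluded: 52
Retained (n=9): Σ = 4144
Mean = 4144/9 = 460.4444

460.44 ms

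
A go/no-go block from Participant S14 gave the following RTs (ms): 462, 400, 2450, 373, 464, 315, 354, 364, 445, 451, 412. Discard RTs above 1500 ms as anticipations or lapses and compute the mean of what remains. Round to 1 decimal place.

Excluded: 2450
Retained (n=10): Σ = 4040
Mean = 4040/10 = 404.0000

404.0 ms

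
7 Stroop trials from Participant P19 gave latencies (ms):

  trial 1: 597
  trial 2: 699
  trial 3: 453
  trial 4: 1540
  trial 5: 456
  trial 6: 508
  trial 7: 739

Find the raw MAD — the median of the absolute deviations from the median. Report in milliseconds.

Sorted: 453, 456, 508, 597, 699, 739, 1540 → median = 597
|x − 597|: 0, 102, 144, 943, 141, 89, 142
Sorted deviations: 0, 89, 102, 141, 142, 144, 943 → MAD = 141

141 ms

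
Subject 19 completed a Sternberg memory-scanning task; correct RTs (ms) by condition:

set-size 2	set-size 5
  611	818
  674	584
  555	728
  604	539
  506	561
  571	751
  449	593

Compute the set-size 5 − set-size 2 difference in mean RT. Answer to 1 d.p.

M(set-size 2) = 3970/7 = 567.143
M(set-size 5) = 4574/7 = 653.429
Difference = 653.429 − 567.143 = 86.286 ms

86.3 ms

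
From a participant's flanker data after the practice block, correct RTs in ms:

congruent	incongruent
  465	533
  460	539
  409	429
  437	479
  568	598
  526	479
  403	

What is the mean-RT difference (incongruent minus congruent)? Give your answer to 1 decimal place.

42.6 ms

M(congruent) = 3268/7 = 466.857
M(incongruent) = 3057/6 = 509.500
Difference = 509.500 − 466.857 = 42.643 ms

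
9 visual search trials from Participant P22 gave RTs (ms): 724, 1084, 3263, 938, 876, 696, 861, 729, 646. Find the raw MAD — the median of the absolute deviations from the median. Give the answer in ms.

137 ms

Sorted: 646, 696, 724, 729, 861, 876, 938, 1084, 3263 → median = 861
|x − 861|: 137, 223, 2402, 77, 15, 165, 0, 132, 215
Sorted deviations: 0, 15, 77, 132, 137, 165, 215, 223, 2402 → MAD = 137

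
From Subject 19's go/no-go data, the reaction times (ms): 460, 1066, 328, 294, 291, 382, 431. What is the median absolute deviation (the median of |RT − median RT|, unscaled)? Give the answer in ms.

Sorted: 291, 294, 328, 382, 431, 460, 1066 → median = 382
|x − 382|: 78, 684, 54, 88, 91, 0, 49
Sorted deviations: 0, 49, 54, 78, 88, 91, 684 → MAD = 78

78 ms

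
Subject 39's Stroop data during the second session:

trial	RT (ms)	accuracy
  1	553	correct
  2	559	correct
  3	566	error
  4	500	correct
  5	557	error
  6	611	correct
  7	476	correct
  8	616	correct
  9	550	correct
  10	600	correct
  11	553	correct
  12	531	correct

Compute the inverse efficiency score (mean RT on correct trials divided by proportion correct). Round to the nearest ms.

Correct trials (n=10): 553, 559, 500, 611, 476, 616, 550, 600, 553, 531
Mean correct RT = 5549/10 = 554.9000 ms
Proportion correct = 10/12
IES = 554.9000 / (10/12) = 665.880 ms

666 ms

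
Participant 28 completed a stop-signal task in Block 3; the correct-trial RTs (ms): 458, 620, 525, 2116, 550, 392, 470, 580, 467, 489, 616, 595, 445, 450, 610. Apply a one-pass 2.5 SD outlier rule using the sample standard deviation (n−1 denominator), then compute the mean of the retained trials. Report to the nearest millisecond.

n = 15, ΣRT = 9383, M = 625.533
Σ(x−M)² = 2454645.73; s = √(2454645.73/14) = 418.726
Cutoffs: 625.533 ± 2.5·418.726 → [-421.3, 1672.3]
Outside: 2116 → excluded.
Retained (n=14): Σ = 7267, mean = 7267/14 = 519.071

519 ms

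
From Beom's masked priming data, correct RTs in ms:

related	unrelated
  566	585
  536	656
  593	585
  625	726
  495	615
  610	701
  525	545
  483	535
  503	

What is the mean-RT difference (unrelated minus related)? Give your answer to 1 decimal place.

70.1 ms

M(related) = 4936/9 = 548.444
M(unrelated) = 4948/8 = 618.500
Difference = 618.500 − 548.444 = 70.056 ms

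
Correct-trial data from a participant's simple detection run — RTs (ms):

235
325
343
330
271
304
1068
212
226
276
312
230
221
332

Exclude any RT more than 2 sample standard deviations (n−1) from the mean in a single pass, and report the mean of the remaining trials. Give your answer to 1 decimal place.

n = 14, ΣRT = 4685, M = 334.643
Σ(x−M)² = 607583.21; s = √(607583.21/13) = 216.188
Cutoffs: 334.643 ± 2·216.188 → [-97.7, 767.0]
Outside: 1068 → excluded.
Retained (n=13): Σ = 3617, mean = 3617/13 = 278.231

278.2 ms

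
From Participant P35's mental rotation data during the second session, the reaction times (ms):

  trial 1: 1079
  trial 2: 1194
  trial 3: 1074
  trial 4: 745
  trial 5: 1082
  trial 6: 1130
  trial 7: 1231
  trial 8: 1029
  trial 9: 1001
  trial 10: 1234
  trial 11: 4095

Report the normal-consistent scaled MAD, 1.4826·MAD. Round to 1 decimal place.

120.1 ms

Sorted: 745, 1001, 1029, 1074, 1079, 1082, 1130, 1194, 1231, 1234, 4095 → median = 1082
|x − 1082| sorted: 0, 3, 8, 48, 53, 81, 112, 149, 152, 337, 3013 → MAD = 81
Robust SD ≈ 1.4826 × 81 = 120.091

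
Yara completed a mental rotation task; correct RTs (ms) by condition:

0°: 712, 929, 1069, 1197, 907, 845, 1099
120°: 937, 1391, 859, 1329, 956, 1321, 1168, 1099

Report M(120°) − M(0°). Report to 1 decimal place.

167.1 ms

M(0°) = 6758/7 = 965.429
M(120°) = 9060/8 = 1132.500
Difference = 1132.500 − 965.429 = 167.071 ms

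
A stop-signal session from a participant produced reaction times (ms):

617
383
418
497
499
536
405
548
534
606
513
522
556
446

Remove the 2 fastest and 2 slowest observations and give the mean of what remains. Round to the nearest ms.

Sorted: 383, 405, 418, 446, 497, 499, 513, 522, 534, 536, 548, 556, 606, 617
Drop lowest 2 (383, 405) and highest 2 (606, 617)
Remaining (n=10): Σ = 5069, mean = 5069/10 = 506.900

507 ms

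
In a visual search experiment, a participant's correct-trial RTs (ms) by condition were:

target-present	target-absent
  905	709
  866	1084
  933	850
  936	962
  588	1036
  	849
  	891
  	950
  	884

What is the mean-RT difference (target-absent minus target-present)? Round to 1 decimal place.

67.2 ms

M(target-present) = 4228/5 = 845.600
M(target-absent) = 8215/9 = 912.778
Difference = 912.778 − 845.600 = 67.178 ms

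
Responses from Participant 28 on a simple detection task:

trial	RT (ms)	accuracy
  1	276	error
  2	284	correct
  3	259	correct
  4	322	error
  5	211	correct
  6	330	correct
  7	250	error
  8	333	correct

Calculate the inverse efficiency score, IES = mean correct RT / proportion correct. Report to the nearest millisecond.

453 ms

Correct trials (n=5): 284, 259, 211, 330, 333
Mean correct RT = 1417/5 = 283.4000 ms
Proportion correct = 5/8
IES = 283.4000 / (5/8) = 453.440 ms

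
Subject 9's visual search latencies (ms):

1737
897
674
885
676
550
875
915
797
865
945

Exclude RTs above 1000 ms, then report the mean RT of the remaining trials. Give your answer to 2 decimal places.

Excluded: 1737
Retained (n=10): Σ = 8079
Mean = 8079/10 = 807.9000

807.90 ms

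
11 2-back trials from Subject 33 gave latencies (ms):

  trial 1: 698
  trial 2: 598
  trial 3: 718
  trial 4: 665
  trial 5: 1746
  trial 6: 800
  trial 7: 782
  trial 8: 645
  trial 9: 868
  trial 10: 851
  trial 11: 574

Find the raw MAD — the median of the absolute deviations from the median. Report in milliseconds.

82 ms

Sorted: 574, 598, 645, 665, 698, 718, 782, 800, 851, 868, 1746 → median = 718
|x − 718|: 20, 120, 0, 53, 1028, 82, 64, 73, 150, 133, 144
Sorted deviations: 0, 20, 53, 64, 73, 82, 120, 133, 144, 150, 1028 → MAD = 82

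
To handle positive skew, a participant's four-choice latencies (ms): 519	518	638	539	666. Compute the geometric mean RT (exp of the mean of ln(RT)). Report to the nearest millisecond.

ln(RT): 6.2519, 6.2500, 6.4583, 6.2897, 6.5013
Mean ln(RT) = 31.7512/5 = 6.35024
Geometric mean = exp(6.35024) = 572.63 ms

573 ms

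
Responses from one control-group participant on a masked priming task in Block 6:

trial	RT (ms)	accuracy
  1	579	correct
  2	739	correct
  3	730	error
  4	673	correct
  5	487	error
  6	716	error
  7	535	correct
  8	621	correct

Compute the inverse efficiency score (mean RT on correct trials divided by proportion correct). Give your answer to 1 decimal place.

Correct trials (n=5): 579, 739, 673, 535, 621
Mean correct RT = 3147/5 = 629.4000 ms
Proportion correct = 5/8
IES = 629.4000 / (5/8) = 1007.040 ms

1007.0 ms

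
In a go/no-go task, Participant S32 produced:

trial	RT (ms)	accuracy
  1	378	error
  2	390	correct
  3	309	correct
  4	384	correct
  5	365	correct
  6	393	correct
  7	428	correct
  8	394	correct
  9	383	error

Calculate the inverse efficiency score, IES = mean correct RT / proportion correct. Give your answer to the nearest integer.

489 ms

Correct trials (n=7): 390, 309, 384, 365, 393, 428, 394
Mean correct RT = 2663/7 = 380.4286 ms
Proportion correct = 7/9
IES = 380.4286 / (7/9) = 489.122 ms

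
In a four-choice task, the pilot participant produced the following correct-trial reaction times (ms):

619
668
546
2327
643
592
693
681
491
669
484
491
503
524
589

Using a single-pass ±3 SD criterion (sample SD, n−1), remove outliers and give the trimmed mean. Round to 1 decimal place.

585.2 ms

n = 15, ΣRT = 10520, M = 701.333
Σ(x−M)² = 2910811.33; s = √(2910811.33/14) = 455.977
Cutoffs: 701.333 ± 3·455.977 → [-666.6, 2069.3]
Outside: 2327 → excluded.
Retained (n=14): Σ = 8193, mean = 8193/14 = 585.214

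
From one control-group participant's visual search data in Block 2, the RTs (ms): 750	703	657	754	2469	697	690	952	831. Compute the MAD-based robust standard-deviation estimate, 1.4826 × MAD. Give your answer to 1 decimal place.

Sorted: 657, 690, 697, 703, 750, 754, 831, 952, 2469 → median = 750
|x − 750| sorted: 0, 4, 47, 53, 60, 81, 93, 202, 1719 → MAD = 60
Robust SD ≈ 1.4826 × 60 = 88.956

89.0 ms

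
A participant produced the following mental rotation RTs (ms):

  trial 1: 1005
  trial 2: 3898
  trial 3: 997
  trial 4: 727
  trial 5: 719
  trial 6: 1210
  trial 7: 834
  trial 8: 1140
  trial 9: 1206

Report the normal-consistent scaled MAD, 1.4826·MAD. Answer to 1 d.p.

Sorted: 719, 727, 834, 997, 1005, 1140, 1206, 1210, 3898 → median = 1005
|x − 1005| sorted: 0, 8, 135, 171, 201, 205, 278, 286, 2893 → MAD = 201
Robust SD ≈ 1.4826 × 201 = 298.003

298.0 ms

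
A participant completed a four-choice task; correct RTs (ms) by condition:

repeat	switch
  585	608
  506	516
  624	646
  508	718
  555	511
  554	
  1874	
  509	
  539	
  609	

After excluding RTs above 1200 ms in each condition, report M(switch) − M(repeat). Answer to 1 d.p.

45.5 ms

repeat: exclude 1874
M(repeat) = 4989/9 = 554.333
M(switch) = 2999/5 = 599.800
Difference = 599.800 − 554.333 = 45.467 ms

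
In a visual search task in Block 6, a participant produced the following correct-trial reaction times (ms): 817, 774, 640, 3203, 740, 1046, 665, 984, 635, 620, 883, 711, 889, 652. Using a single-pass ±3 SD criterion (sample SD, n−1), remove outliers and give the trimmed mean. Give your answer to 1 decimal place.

n = 14, ΣRT = 13259, M = 947.071
Σ(x−M)² = 5718610.93; s = √(5718610.93/13) = 663.244
Cutoffs: 947.071 ± 3·663.244 → [-1042.7, 2936.8]
Outside: 3203 → excluded.
Retained (n=13): Σ = 10056, mean = 10056/13 = 773.538

773.5 ms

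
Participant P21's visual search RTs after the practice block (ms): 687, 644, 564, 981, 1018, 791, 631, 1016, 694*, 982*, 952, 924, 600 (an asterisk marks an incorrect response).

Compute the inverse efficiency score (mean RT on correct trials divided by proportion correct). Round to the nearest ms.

946 ms

Correct trials (n=11): 687, 644, 564, 981, 1018, 791, 631, 1016, 952, 924, 600
Mean correct RT = 8808/11 = 800.7273 ms
Proportion correct = 11/13
IES = 800.7273 / (11/13) = 946.314 ms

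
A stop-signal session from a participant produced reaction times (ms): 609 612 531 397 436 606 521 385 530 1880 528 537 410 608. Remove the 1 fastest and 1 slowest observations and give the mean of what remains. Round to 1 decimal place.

527.1 ms

Sorted: 385, 397, 410, 436, 521, 528, 530, 531, 537, 606, 608, 609, 612, 1880
Drop lowest 1 (385) and highest 1 (1880)
Remaining (n=12): Σ = 6325, mean = 6325/12 = 527.083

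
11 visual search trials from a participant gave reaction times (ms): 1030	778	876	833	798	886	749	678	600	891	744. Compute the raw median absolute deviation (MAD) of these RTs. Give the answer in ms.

78 ms

Sorted: 600, 678, 744, 749, 778, 798, 833, 876, 886, 891, 1030 → median = 798
|x − 798|: 232, 20, 78, 35, 0, 88, 49, 120, 198, 93, 54
Sorted deviations: 0, 20, 35, 49, 54, 78, 88, 93, 120, 198, 232 → MAD = 78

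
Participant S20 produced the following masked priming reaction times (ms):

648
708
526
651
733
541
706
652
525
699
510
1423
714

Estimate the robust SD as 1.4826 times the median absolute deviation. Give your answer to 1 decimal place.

Sorted: 510, 525, 526, 541, 648, 651, 652, 699, 706, 708, 714, 733, 1423 → median = 652
|x − 652| sorted: 0, 1, 4, 47, 54, 56, 62, 81, 111, 126, 127, 142, 771 → MAD = 62
Robust SD ≈ 1.4826 × 62 = 91.921

91.9 ms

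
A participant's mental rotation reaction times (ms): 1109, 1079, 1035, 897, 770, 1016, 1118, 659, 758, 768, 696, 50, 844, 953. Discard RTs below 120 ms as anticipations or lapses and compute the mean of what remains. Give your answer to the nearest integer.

900 ms

Excluded: 50
Retained (n=13): Σ = 11702
Mean = 11702/13 = 900.1538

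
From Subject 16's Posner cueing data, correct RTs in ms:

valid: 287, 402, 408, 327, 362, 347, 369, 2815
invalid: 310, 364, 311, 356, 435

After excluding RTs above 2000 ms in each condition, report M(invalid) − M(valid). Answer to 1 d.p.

valid: exclude 2815
M(valid) = 2502/7 = 357.429
M(invalid) = 1776/5 = 355.200
Difference = 355.200 − 357.429 = -2.229 ms

-2.2 ms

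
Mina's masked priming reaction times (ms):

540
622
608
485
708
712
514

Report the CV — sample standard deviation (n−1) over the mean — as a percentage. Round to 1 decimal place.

n = 7, Σ = 4189, M = 598.4286
Σ(x−M)² = 48959.714; s = √(48959.714/6) = 90.3325
CV = 90.3325 / 598.4286 = 0.15095 = 15.095%

15.1%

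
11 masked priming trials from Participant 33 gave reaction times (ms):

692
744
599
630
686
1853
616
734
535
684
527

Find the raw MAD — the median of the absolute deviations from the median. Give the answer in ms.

Sorted: 527, 535, 599, 616, 630, 684, 686, 692, 734, 744, 1853 → median = 684
|x − 684|: 8, 60, 85, 54, 2, 1169, 68, 50, 149, 0, 157
Sorted deviations: 0, 2, 8, 50, 54, 60, 68, 85, 149, 157, 1169 → MAD = 60

60 ms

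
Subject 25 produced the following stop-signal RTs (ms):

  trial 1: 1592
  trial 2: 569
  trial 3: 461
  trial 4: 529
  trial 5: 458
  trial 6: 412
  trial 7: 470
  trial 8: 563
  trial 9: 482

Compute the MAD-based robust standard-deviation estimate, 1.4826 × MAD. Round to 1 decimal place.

Sorted: 412, 458, 461, 470, 482, 529, 563, 569, 1592 → median = 482
|x − 482| sorted: 0, 12, 21, 24, 47, 70, 81, 87, 1110 → MAD = 47
Robust SD ≈ 1.4826 × 47 = 69.682

69.7 ms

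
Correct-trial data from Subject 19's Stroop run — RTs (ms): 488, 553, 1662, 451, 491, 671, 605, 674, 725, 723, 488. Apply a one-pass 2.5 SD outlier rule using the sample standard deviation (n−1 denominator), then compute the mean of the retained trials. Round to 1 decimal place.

586.9 ms

n = 11, ΣRT = 7531, M = 684.636
Σ(x−M)² = 1151722.55; s = √(1151722.55/10) = 339.370
Cutoffs: 684.636 ± 2.5·339.370 → [-163.8, 1533.1]
Outside: 1662 → excluded.
Retained (n=10): Σ = 5869, mean = 5869/10 = 586.900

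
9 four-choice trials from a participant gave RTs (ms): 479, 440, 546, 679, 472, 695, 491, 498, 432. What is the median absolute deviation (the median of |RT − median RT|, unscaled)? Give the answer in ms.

51 ms

Sorted: 432, 440, 472, 479, 491, 498, 546, 679, 695 → median = 491
|x − 491|: 12, 51, 55, 188, 19, 204, 0, 7, 59
Sorted deviations: 0, 7, 12, 19, 51, 55, 59, 188, 204 → MAD = 51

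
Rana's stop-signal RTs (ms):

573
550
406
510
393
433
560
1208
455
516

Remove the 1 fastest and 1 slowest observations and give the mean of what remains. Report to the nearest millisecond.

Sorted: 393, 406, 433, 455, 510, 516, 550, 560, 573, 1208
Drop lowest 1 (393) and highest 1 (1208)
Remaining (n=8): Σ = 4003, mean = 4003/8 = 500.375

500 ms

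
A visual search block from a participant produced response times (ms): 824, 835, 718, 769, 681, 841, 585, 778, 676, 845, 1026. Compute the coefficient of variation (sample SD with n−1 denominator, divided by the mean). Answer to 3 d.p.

n = 11, Σ = 8578, M = 779.8182
Σ(x−M)² = 136033.636; s = √(136033.636/10) = 116.6335
CV = 116.6335 / 779.8182 = 0.14956

0.150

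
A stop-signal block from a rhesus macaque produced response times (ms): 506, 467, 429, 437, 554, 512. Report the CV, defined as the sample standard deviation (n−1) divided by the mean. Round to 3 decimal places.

0.100

n = 6, Σ = 2905, M = 484.1667
Σ(x−M)² = 11690.833; s = √(11690.833/5) = 48.3546
CV = 48.3546 / 484.1667 = 0.09987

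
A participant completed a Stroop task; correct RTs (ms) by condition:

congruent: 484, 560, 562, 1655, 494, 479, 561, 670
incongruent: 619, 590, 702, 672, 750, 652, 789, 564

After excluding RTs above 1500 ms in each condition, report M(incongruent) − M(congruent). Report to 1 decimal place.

123.0 ms

congruent: exclude 1655
M(congruent) = 3810/7 = 544.286
M(incongruent) = 5338/8 = 667.250
Difference = 667.250 − 544.286 = 122.964 ms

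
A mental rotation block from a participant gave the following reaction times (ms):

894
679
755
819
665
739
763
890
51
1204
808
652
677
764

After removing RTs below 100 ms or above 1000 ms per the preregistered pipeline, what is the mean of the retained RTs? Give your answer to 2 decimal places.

758.75 ms

Excluded: 51, 1204
Retained (n=12): Σ = 9105
Mean = 9105/12 = 758.7500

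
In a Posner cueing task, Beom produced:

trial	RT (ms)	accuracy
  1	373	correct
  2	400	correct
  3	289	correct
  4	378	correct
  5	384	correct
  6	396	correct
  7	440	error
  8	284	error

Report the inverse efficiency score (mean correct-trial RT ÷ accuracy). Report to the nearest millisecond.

Correct trials (n=6): 373, 400, 289, 378, 384, 396
Mean correct RT = 2220/6 = 370.0000 ms
Proportion correct = 6/8
IES = 370.0000 / (6/8) = 493.333 ms

493 ms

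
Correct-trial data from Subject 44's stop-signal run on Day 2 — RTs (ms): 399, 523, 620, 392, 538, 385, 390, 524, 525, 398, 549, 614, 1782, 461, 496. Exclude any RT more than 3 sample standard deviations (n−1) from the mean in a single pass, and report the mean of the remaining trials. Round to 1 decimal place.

486.7 ms

n = 15, ΣRT = 8596, M = 573.067
Σ(x−M)² = 1655544.93; s = √(1655544.93/14) = 343.880
Cutoffs: 573.067 ± 3·343.880 → [-458.6, 1604.7]
Outside: 1782 → excluded.
Retained (n=14): Σ = 6814, mean = 6814/14 = 486.714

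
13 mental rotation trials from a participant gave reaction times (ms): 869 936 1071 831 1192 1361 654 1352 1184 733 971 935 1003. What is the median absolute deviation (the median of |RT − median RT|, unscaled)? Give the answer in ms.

Sorted: 654, 733, 831, 869, 935, 936, 971, 1003, 1071, 1184, 1192, 1352, 1361 → median = 971
|x − 971|: 102, 35, 100, 140, 221, 390, 317, 381, 213, 238, 0, 36, 32
Sorted deviations: 0, 32, 35, 36, 100, 102, 140, 213, 221, 238, 317, 381, 390 → MAD = 140

140 ms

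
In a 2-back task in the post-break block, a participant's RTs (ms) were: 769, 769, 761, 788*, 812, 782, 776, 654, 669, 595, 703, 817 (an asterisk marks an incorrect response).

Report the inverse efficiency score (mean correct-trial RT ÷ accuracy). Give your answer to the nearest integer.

Correct trials (n=11): 769, 769, 761, 812, 782, 776, 654, 669, 595, 703, 817
Mean correct RT = 8107/11 = 737.0000 ms
Proportion correct = 11/12
IES = 737.0000 / (11/12) = 804.000 ms

804 ms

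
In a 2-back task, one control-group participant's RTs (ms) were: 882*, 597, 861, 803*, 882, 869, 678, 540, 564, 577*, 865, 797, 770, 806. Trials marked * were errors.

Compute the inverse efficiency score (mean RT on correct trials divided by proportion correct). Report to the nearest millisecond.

952 ms

Correct trials (n=11): 597, 861, 882, 869, 678, 540, 564, 865, 797, 770, 806
Mean correct RT = 8229/11 = 748.0909 ms
Proportion correct = 11/14
IES = 748.0909 / (11/14) = 952.116 ms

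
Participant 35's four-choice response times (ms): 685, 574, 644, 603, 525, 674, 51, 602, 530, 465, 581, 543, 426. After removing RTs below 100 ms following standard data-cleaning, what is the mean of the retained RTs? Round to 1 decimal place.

571.0 ms

Excluded: 51
Retained (n=12): Σ = 6852
Mean = 6852/12 = 571.0000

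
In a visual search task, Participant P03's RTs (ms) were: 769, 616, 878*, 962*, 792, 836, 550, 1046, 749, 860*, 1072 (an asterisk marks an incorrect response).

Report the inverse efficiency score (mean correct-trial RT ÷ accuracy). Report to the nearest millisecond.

1105 ms

Correct trials (n=8): 769, 616, 792, 836, 550, 1046, 749, 1072
Mean correct RT = 6430/8 = 803.7500 ms
Proportion correct = 8/11
IES = 803.7500 / (8/11) = 1105.156 ms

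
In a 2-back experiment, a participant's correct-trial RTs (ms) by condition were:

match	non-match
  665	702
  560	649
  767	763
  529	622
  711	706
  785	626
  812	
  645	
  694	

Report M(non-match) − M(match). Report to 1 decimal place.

-7.3 ms

M(match) = 6168/9 = 685.333
M(non-match) = 4068/6 = 678.000
Difference = 678.000 − 685.333 = -7.333 ms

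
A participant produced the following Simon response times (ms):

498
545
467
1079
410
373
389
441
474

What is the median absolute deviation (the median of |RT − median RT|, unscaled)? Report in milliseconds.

57 ms

Sorted: 373, 389, 410, 441, 467, 474, 498, 545, 1079 → median = 467
|x − 467|: 31, 78, 0, 612, 57, 94, 78, 26, 7
Sorted deviations: 0, 7, 26, 31, 57, 78, 78, 94, 612 → MAD = 57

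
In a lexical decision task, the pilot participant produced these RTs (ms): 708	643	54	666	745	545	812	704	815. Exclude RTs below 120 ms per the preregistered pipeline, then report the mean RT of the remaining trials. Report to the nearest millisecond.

705 ms

Excluded: 54
Retained (n=8): Σ = 5638
Mean = 5638/8 = 704.7500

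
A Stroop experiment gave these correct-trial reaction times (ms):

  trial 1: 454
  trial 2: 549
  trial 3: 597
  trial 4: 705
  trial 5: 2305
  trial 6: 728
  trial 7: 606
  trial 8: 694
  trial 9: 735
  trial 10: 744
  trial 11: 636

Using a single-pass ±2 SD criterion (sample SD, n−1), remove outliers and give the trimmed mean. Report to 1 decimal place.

n = 11, ΣRT = 8753, M = 795.727
Σ(x−M)² = 2586088.18; s = √(2586088.18/10) = 508.536
Cutoffs: 795.727 ± 2·508.536 → [-221.3, 1812.8]
Outside: 2305 → excluded.
Retained (n=10): Σ = 6448, mean = 6448/10 = 644.800

644.8 ms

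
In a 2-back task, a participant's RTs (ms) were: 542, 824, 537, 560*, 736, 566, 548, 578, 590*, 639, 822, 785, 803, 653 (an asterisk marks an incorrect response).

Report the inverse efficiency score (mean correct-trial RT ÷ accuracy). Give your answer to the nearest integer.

781 ms

Correct trials (n=12): 542, 824, 537, 736, 566, 548, 578, 639, 822, 785, 803, 653
Mean correct RT = 8033/12 = 669.4167 ms
Proportion correct = 12/14
IES = 669.4167 / (12/14) = 780.986 ms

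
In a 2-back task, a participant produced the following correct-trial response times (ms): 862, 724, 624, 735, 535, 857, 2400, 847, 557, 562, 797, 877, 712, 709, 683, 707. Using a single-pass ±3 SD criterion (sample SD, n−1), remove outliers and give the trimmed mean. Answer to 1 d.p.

719.2 ms

n = 16, ΣRT = 13188, M = 824.250
Σ(x−M)² = 2831089.00; s = √(2831089.00/15) = 434.441
Cutoffs: 824.250 ± 3·434.441 → [-479.1, 2127.6]
Outside: 2400 → excluded.
Retained (n=15): Σ = 10788, mean = 10788/15 = 719.200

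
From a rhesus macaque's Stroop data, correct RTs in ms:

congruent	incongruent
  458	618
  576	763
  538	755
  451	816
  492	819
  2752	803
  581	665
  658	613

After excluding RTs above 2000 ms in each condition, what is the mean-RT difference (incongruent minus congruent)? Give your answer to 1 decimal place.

195.2 ms

congruent: exclude 2752
M(congruent) = 3754/7 = 536.286
M(incongruent) = 5852/8 = 731.500
Difference = 731.500 − 536.286 = 195.214 ms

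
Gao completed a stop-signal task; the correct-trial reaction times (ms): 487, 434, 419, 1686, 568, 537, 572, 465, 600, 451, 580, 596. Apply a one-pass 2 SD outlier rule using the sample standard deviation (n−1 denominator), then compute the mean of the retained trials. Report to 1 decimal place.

519.0 ms

n = 12, ΣRT = 7395, M = 616.250
Σ(x−M)² = 1295932.25; s = √(1295932.25/11) = 343.238
Cutoffs: 616.250 ± 2·343.238 → [-70.2, 1302.7]
Outside: 1686 → excluded.
Retained (n=11): Σ = 5709, mean = 5709/11 = 519.000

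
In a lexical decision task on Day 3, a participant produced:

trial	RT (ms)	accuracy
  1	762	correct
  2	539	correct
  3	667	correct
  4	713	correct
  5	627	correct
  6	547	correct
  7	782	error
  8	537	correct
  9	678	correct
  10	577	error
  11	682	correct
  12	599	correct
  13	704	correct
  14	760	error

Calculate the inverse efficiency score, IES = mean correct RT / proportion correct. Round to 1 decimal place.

816.3 ms

Correct trials (n=11): 762, 539, 667, 713, 627, 547, 537, 678, 682, 599, 704
Mean correct RT = 7055/11 = 641.3636 ms
Proportion correct = 11/14
IES = 641.3636 / (11/14) = 816.281 ms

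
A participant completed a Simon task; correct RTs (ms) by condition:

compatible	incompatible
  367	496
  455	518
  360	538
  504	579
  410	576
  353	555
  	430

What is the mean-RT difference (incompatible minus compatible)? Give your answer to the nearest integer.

119 ms

M(compatible) = 2449/6 = 408.167
M(incompatible) = 3692/7 = 527.429
Difference = 527.429 − 408.167 = 119.262 ms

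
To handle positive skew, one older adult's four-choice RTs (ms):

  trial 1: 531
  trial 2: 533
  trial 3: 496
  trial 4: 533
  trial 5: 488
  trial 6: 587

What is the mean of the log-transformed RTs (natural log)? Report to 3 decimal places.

ln(RT): 6.2748, 6.2785, 6.2066, 6.2785, 6.1903, 6.3750
Σ ln(RT) = 37.6037
Mean = 37.6037/6 = 6.26729

6.267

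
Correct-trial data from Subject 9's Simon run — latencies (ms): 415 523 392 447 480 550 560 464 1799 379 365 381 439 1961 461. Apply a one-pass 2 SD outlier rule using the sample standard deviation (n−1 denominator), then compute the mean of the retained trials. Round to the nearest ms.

n = 15, ΣRT = 9616, M = 641.067
Σ(x−M)² = 3605716.93; s = √(3605716.93/14) = 507.495
Cutoffs: 641.067 ± 2·507.495 → [-373.9, 1656.1]
Outside: 1799, 1961 → excluded.
Retained (n=13): Σ = 5856, mean = 5856/13 = 450.462

450 ms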